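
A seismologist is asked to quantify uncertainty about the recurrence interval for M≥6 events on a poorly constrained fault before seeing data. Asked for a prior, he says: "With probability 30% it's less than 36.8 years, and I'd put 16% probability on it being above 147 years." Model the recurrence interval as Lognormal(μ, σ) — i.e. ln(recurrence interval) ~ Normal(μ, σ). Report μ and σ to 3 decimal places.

If T ~ Lognormal(μ,σ) then ln T ~ Normal(μ,σ), so the p-quantile of ln T is μ + z_p·σ.
ln(36.8) = 3.605 and ln(147) = 4.99; z_{0.3} = -0.5244, z_{0.84} = 0.9945.
σ = (4.99 − 3.605)/(0.9945 − (-0.5244)) = 0.912.
μ = 3.605 − (-0.5244)·0.912 = 4.084.

μ ≈ 4.084, σ ≈ 0.912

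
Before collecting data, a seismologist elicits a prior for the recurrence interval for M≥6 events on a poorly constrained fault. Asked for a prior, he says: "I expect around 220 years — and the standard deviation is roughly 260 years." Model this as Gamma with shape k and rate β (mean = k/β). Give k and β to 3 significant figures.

For Gamma(k, rate β): mean = k/β, variance = k/β², so CV = 1/√k.
CV = SD/mean = 260/220 = 1.182, hence k = 1/CV² = 0.716.
Then β = k/mean = 0.716/220 = 0.00325.

k ≈ 0.716, β ≈ 0.00325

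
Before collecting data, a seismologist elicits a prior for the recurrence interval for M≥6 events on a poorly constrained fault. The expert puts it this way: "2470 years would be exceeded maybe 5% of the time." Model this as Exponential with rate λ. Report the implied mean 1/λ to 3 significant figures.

P(T > 2470.0) = e^(−λ·2470.0) = 0.05, so λ = −ln(0.05)/2470.0 = 0.00121.
Mean = 1/λ = 825 years.

mean ≈ 825 years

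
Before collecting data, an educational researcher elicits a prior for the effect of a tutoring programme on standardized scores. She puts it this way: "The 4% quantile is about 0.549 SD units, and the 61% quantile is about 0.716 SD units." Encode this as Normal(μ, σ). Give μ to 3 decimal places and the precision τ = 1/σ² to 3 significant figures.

The p-quantile of Normal(μ,σ) is μ + z_p·σ, with z_{0.04} = -1.751 and z_{0.61} = 0.2793.
Eliminate σ: μ = (z₂·x₁ − z₁·x₂)/(z₂ − z₁) = (0.2793·0.549 − (-1.751)·0.716)/2.03 = 0.693.
Then σ = (x₂ − x₁)/(z₂ − z₁) = (0.716 − 0.549)/2.03 = 0.082.
Precision τ = 1/σ² = 1/0.08227² = 148.

μ = 0.693, τ = 148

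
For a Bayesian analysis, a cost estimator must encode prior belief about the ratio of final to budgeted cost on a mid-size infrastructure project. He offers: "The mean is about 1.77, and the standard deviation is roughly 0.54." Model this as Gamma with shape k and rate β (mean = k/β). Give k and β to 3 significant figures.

k ≈ 10.7, β ≈ 6.07

For Gamma(k, rate β): mean = k/β, variance = k/β², so CV = 1/√k.
CV = SD/mean = 0.54/1.77 = 0.3051, hence k = 1/CV² = 10.7.
Then β = k/mean = 10.7/1.77 = 6.07.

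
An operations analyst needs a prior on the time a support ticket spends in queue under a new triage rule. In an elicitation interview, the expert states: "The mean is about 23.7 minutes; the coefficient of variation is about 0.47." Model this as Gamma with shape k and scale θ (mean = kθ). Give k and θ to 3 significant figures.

For Gamma(k, scale θ): mean = kθ, variance = kθ², so CV = 1/√k.
CV = 0.47, hence k = 1/CV² = 4.53.
Then θ = mean/k = 23.7/4.53 = 5.24.

k ≈ 4.53, θ ≈ 5.24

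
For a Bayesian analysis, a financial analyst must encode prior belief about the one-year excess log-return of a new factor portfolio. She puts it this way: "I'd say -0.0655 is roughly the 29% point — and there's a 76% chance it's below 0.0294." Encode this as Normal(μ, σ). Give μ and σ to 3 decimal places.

μ = -0.024, σ = 0.075

For Normal(μ,σ), the p-quantile is μ + z_p·σ. Here z_{0.29} = -0.5534, z_{0.76} = 0.7063.
So -0.0655 = μ − 0.5534σ and 0.0294 = μ + 0.7063σ.
Subtracting: σ = (0.0294 − -0.0655)/(0.7063 − (-0.5534)) = 0.075.
Then μ = -0.0655 − (-0.5534)·0.075 = -0.024.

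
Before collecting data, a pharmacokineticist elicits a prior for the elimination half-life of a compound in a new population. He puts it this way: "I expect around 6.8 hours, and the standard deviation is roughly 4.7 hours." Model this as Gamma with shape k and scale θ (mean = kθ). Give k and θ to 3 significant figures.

For Gamma(k, scale θ): mean = kθ, variance = kθ², so CV = 1/√k.
CV = SD/mean = 4.7/6.8 = 0.6912, hence k = 1/CV² = 2.09.
Then θ = mean/k = 6.8/2.09 = 3.25.

k ≈ 2.09, θ ≈ 3.25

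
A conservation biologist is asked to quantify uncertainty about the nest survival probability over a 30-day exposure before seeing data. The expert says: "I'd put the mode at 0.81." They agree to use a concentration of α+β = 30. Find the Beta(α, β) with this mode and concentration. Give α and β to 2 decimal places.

α = 23.68, β = 6.32

For α,β > 1 the Beta mode is (α−1)/(α+β−2). With α+β = 30, the mode is (α−1)/28.
Set (α−1)/28 = 0.81 → α = 1 + 0.81·28 = 23.68.
β = 30 − α = 6.32.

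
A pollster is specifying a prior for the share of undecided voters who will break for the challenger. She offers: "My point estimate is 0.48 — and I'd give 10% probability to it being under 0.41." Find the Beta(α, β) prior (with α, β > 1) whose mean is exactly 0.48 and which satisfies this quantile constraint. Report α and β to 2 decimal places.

α ≈ 39.88, β ≈ 43.20

With mean 0.48 fixed, write α = 0.48s, β = 0.52s where s = α+β.
Need P(θ < 0.41) = 0.1 under Beta(0.48s, 0.52s). Normal approximation: (q−m)/√(m(1−m)/s) ≈ z_{0.1} = -1.28, so s ≈ 0.48·0.52·(-1.28)²/(0.41−0.48)² = 83.7.
At s = 83.7: P(θ<0.41) ≈ 0.099. Adjusting to match 0.1 gives s ≈ 83.08.
So α = 0.48·83.08 ≈ 39.88, β = 0.52·83.08 ≈ 43.20.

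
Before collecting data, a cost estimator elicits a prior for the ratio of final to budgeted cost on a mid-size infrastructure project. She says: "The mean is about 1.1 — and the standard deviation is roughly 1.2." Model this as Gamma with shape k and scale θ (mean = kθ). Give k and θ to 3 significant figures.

For Gamma(k, scale θ): mean = kθ, variance = kθ², so CV = 1/√k.
CV = SD/mean = 1.2/1.1 = 1.091, hence k = 1/CV² = 0.84.
Then θ = mean/k = 1.1/0.84 = 1.31.

k ≈ 0.84, θ ≈ 1.31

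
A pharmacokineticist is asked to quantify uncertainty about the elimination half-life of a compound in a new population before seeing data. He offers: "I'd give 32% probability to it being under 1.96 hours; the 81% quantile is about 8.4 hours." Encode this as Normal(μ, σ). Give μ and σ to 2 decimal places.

μ = 4.20, σ = 4.79

For Normal(μ,σ), the p-quantile is μ + z_p·σ. Here z_{0.32} = -0.4677, z_{0.81} = 0.8779.
So 1.96 = μ − 0.4677σ and 8.4 = μ + 0.8779σ.
Subtracting: σ = (8.4 − 1.96)/(0.8779 − (-0.4677)) = 4.79.
Then μ = 1.96 − (-0.4677)·4.79 = 4.20.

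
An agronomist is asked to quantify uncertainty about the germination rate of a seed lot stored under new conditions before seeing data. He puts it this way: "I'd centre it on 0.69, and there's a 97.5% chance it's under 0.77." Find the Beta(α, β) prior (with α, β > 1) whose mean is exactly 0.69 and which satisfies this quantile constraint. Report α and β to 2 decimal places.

With mean 0.69 fixed, write α = 0.69s, β = 0.31s where s = α+β.
Need P(θ < 0.77) = 0.975 under Beta(0.69s, 0.31s). Normal approximation: (q−m)/√(m(1−m)/s) ≈ z_{0.975} = 1.96, so s ≈ 0.69·0.31·(1.96)²/(0.77−0.69)² = 128.4.
At s = 128.4: P(θ<0.77) ≈ 0.980. Adjusting to match 0.975 gives s ≈ 117.55.
So α = 0.69·117.55 ≈ 81.11, β = 0.31·117.55 ≈ 36.44.

α ≈ 81.11, β ≈ 36.44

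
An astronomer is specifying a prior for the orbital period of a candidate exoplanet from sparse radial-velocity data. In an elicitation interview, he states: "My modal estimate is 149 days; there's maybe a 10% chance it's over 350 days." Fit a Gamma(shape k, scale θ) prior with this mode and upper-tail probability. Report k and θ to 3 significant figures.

k ≈ 3.64, θ ≈ 56.5

Gamma(k,θ) with k>1 has mode (k−1)θ, so θ = 149/(k−1).
Need P(X < 350) = 0.9 with θ tied to k this way. Start at k = 2, θ = 149: P(X<350) ≈ 0.680.
Too low — raise k to concentrate. Iterating converges to k ≈ 3.64.
Then θ = 149/(3.64−1) ≈ 56.5.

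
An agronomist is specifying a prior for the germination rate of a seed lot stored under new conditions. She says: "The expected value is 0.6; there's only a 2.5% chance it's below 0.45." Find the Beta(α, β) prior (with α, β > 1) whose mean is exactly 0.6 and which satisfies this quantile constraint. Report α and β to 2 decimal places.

α ≈ 25.24, β ≈ 16.83

With mean 0.6 fixed, write α = 0.6s, β = 0.4s where s = α+β.
Need P(θ < 0.45) = 0.025 under Beta(0.6s, 0.4s). Normal approximation: (q−m)/√(m(1−m)/s) ≈ z_{0.025} = -1.96, so s ≈ 0.6·0.4·(-1.96)²/(0.45−0.6)² = 41.0.
At s = 41.0: P(θ<0.45) ≈ 0.027. Adjusting to match 0.025 gives s ≈ 42.07.
So α = 0.6·42.07 ≈ 25.24, β = 0.4·42.07 ≈ 16.83.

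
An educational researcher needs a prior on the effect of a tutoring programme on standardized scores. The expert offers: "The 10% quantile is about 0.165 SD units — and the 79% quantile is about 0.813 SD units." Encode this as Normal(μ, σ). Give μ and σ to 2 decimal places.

The p-quantile of Normal(μ,σ) is μ + z_p·σ, with z_{0.1} = -1.282 and z_{0.79} = 0.8064.
Eliminate σ: μ = (z₂·x₁ − z₁·x₂)/(z₂ − z₁) = (0.8064·0.165 − (-1.282)·0.813)/2.088 = 0.56.
Then σ = (x₂ − x₁)/(z₂ − z₁) = (0.813 − 0.165)/2.088 = 0.31.

μ = 0.56, σ = 0.31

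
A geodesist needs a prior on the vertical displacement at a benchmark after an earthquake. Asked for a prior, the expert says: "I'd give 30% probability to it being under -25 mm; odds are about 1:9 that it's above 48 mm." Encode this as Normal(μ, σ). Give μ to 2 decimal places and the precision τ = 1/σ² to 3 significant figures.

The p-quantile of Normal(μ,σ) is μ + z_p·σ, with z_{0.3} = -0.5244 and z_{0.9} = 1.282.
Eliminate σ: μ = (z₂·x₁ − z₁·x₂)/(z₂ − z₁) = (1.282·-25 − (-0.5244)·48)/1.806 = -3.80.
Then σ = (x₂ − x₁)/(z₂ − z₁) = (48 − -25)/1.806 = 40.42.
Precision τ = 1/σ² = 1/40.42² = 0.000612.

μ = -3.80, τ = 0.000612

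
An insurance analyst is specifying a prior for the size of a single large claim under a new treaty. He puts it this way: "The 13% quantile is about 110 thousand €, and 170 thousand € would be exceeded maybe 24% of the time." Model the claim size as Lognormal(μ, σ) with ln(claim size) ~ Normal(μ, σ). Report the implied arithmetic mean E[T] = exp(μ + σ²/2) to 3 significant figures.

If T ~ Lognormal(μ,σ) then ln T ~ Normal(μ,σ), so the p-quantile of ln T is μ + z_p·σ.
ln(110) = 4.7 and ln(170) = 5.136; z_{0.13} = -1.126, z_{0.76} = 0.7063.
σ = (5.136 − 4.7)/(0.7063 − (-1.126)) = 0.238.
μ = 4.7 − (-1.126)·0.238 = 4.968.
E[T] = exp(μ + σ²/2) = exp(4.968 + 0.0282) = 148 thousand €.

E[T] ≈ 148 thousand €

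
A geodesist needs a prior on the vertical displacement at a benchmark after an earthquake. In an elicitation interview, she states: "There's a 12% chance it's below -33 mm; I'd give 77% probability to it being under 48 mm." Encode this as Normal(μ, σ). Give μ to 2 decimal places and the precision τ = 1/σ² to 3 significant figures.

μ = 16.73, τ = 0.000558

The p-quantile of Normal(μ,σ) is μ + z_p·σ, with z_{0.12} = -1.175 and z_{0.77} = 0.7388.
Eliminate σ: μ = (z₂·x₁ − z₁·x₂)/(z₂ − z₁) = (0.7388·-33 − (-1.175)·48)/1.914 = 16.73.
Then σ = (x₂ − x₁)/(z₂ − z₁) = (48 − -33)/1.914 = 42.32.
Precision τ = 1/σ² = 1/42.32² = 0.000558.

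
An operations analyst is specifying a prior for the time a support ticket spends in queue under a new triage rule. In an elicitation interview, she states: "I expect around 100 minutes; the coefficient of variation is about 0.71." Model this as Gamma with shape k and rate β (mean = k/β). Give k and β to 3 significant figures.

k ≈ 1.98, β ≈ 0.0198

For Gamma(k, rate β): mean = k/β, variance = k/β², so CV = 1/√k.
CV = 0.71, hence k = 1/CV² = 1.98.
Then β = k/mean = 1.98/100 = 0.0198.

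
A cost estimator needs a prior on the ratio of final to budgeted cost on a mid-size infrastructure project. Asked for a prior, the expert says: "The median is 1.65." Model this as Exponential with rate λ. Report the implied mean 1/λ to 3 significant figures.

mean ≈ 2.38

Exponential median = ln 2 / λ, so λ = ln 2 / 1.65 = 0.42.
Mean = 1/λ = 2.38.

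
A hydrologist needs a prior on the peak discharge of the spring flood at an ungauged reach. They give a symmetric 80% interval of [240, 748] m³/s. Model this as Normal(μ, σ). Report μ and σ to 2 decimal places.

μ = 494.00, σ = 198.20

A symmetric 80% interval runs μ ± z·σ with z = 1.282.
Half-width = 254, so σ = 254/1.282 = 198.20.
μ is the interval midpoint, 494.00.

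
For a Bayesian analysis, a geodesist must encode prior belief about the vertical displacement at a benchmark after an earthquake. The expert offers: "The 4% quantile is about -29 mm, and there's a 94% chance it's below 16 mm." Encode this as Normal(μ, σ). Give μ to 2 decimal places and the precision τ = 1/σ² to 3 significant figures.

μ = -5.17, τ = 0.0054

The p-quantile of Normal(μ,σ) is μ + z_p·σ, with z_{0.04} = -1.751 and z_{0.94} = 1.555.
Eliminate σ: μ = (z₂·x₁ − z₁·x₂)/(z₂ − z₁) = (1.555·-29 − (-1.751)·16)/3.305 = -5.17.
Then σ = (x₂ − x₁)/(z₂ − z₁) = (16 − -29)/3.305 = 13.61.
Precision τ = 1/σ² = 1/13.61² = 0.0054.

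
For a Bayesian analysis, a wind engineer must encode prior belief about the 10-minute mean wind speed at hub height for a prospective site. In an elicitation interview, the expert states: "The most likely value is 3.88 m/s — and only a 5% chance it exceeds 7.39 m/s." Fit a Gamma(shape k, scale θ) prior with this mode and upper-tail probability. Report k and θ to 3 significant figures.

k ≈ 7.7, θ ≈ 0.579

Gamma(k,θ) with k>1 has mode (k−1)θ, so θ = 3.88/(k−1).
Need P(X < 7.39) = 0.95 with θ tied to k this way. Start at k = 2, θ = 3.88: P(X<7.39) ≈ 0.568.
Too low — raise k to concentrate. Iterating converges to k ≈ 7.7.
Then θ = 3.88/(7.7−1) ≈ 0.579.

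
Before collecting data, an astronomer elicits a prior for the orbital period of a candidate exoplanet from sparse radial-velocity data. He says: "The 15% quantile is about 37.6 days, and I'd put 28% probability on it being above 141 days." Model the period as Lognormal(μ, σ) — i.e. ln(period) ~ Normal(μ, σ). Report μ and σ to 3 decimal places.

If T ~ Lognormal(μ,σ) then ln T ~ Normal(μ,σ), so the p-quantile of ln T is μ + z_p·σ.
ln(37.6) = 3.627 and ln(141) = 4.949; z_{0.15} = -1.036, z_{0.72} = 0.5828.
σ = (4.949 − 3.627)/(0.5828 − (-1.036)) = 0.816.
μ = 3.627 − (-1.036)·0.816 = 4.473.

μ ≈ 4.473, σ ≈ 0.816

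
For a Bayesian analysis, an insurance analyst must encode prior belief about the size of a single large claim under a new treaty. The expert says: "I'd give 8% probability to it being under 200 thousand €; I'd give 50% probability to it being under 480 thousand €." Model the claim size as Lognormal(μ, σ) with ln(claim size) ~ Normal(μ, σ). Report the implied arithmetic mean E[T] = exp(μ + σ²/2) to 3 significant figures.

If T ~ Lognormal(μ,σ) then ln T ~ Normal(μ,σ), so the p-quantile of ln T is μ + z_p·σ.
ln(200) = 5.298 and ln(480) = 6.174; z_{0.08} = -1.405, z_{0.5} = 0.
σ = (6.174 − 5.298)/(0 − (-1.405)) = 0.623.
μ = 5.298 − (-1.405)·0.623 = 6.174.
E[T] = exp(μ + σ²/2) = exp(6.174 + 0.1941) = 583 thousand €.

E[T] ≈ 583 thousand €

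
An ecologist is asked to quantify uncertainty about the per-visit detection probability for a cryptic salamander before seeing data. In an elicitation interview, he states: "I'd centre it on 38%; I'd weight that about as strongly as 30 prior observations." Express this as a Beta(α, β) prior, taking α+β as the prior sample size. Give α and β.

α = 11.4, β = 18.6

Under the effective-sample-size interpretation, Beta(α, β) has prior mean α/(α+β) and prior sample size α+β.
So α+β = 30 and α/(α+β) = 0.38, giving α = 0.38·30 = 11.4 and β = 30 − 11.4 = 18.6.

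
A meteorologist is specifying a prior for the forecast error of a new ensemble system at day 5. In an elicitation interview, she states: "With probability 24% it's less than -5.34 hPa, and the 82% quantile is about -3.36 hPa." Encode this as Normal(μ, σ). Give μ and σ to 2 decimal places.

μ = -4.48, σ = 1.22

The p-quantile of Normal(μ,σ) is μ + z_p·σ, with z_{0.24} = -0.7063 and z_{0.82} = 0.9154.
Eliminate σ: μ = (z₂·x₁ − z₁·x₂)/(z₂ − z₁) = (0.9154·-5.34 − (-0.7063)·-3.36)/1.622 = -4.48.
Then σ = (x₂ − x₁)/(z₂ − z₁) = (-3.36 − -5.34)/1.622 = 1.22.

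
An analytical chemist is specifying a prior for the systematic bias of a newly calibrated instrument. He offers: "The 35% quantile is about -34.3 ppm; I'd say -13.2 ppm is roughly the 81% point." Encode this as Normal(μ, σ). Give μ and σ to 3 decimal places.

μ = -27.864, σ = 16.703

The p-quantile of Normal(μ,σ) is μ + z_p·σ, with z_{0.35} = -0.3853 and z_{0.81} = 0.8779.
Eliminate σ: μ = (z₂·x₁ − z₁·x₂)/(z₂ − z₁) = (0.8779·-34.3 − (-0.3853)·-13.2)/1.263 = -27.864.
Then σ = (x₂ − x₁)/(z₂ − z₁) = (-13.2 − -34.3)/1.263 = 16.703.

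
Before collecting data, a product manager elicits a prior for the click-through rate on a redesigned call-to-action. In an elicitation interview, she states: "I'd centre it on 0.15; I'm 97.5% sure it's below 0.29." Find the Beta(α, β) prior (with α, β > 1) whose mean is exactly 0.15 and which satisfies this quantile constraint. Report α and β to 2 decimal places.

α ≈ 4.82, β ≈ 27.32

With mean 0.15 fixed, write α = 0.15s, β = 0.85s where s = α+β.
Need P(θ < 0.29) = 0.975 under Beta(0.15s, 0.85s). Normal approximation: (q−m)/√(m(1−m)/s) ≈ z_{0.975} = 1.96, so s ≈ 0.15·0.85·(1.96)²/(0.29−0.15)² = 25.0.
At s = 25.0: P(θ<0.29) ≈ 0.960. Adjusting to match 0.975 gives s ≈ 32.14.
So α = 0.15·32.14 ≈ 4.82, β = 0.85·32.14 ≈ 27.32.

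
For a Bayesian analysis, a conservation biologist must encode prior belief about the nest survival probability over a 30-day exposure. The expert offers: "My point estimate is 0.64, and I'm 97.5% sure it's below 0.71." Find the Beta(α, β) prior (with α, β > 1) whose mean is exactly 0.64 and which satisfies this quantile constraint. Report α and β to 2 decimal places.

With mean 0.64 fixed, write α = 0.64s, β = 0.36s where s = α+β.
Need P(θ < 0.71) = 0.975 under Beta(0.64s, 0.36s). Normal approximation: (q−m)/√(m(1−m)/s) ≈ z_{0.975} = 1.96, so s ≈ 0.64·0.36·(1.96)²/(0.71−0.64)² = 180.6.
At s = 180.6: P(θ<0.71) ≈ 0.978. Adjusting to match 0.975 gives s ≈ 171.41.
So α = 0.64·171.41 ≈ 109.70, β = 0.36·171.41 ≈ 61.71.

α ≈ 109.70, β ≈ 61.71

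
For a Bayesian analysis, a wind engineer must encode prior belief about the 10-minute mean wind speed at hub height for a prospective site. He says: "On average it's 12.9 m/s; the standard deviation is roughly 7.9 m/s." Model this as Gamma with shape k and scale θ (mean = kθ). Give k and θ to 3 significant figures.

k ≈ 2.67, θ ≈ 4.84

For Gamma(k, scale θ): mean = kθ, variance = kθ², so CV = 1/√k.
CV = SD/mean = 7.9/12.9 = 0.6124, hence k = 1/CV² = 2.67.
Then θ = mean/k = 12.9/2.67 = 4.84.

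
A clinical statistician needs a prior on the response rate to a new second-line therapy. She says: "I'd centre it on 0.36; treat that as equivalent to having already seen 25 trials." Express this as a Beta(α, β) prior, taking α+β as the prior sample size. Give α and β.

Under the effective-sample-size interpretation, Beta(α, β) has prior mean α/(α+β) and prior sample size α+β.
So α+β = 25 and α/(α+β) = 0.36, giving α = 0.36·25 = 9 and β = 25 − 9 = 16.

α = 9, β = 16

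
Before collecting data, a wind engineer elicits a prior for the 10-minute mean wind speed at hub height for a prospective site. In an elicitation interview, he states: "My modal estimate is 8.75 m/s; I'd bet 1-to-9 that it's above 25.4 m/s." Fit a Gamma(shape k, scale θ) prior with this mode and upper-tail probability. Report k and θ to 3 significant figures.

k ≈ 2.68, θ ≈ 5.21

Gamma(k,θ) with k>1 has mode (k−1)θ, so θ = 8.75/(k−1).
Need P(X < 25.4) = 0.9 with θ tied to k this way. Start at k = 2, θ = 8.75: P(X<25.4) ≈ 0.786.
Too low — raise k to concentrate. Iterating converges to k ≈ 2.68.
Then θ = 8.75/(2.68−1) ≈ 5.21.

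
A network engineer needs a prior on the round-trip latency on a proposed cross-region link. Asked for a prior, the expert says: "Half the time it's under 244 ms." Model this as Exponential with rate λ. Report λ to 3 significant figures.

Exponential median = ln 2 / λ, so λ = ln 2 / 244.0 = 0.00284.

λ ≈ 0.00284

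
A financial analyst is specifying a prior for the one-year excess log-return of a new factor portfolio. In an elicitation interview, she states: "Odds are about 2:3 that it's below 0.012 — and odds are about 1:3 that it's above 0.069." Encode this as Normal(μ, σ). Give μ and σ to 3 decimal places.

μ = 0.028, σ = 0.061

For Normal(μ,σ), the p-quantile is μ + z_p·σ. Here z_{0.4} = -0.2533, z_{0.75} = 0.6745.
So 0.012 = μ − 0.2533σ and 0.069 = μ + 0.6745σ.
Subtracting: σ = (0.069 − 0.012)/(0.6745 − (-0.2533)) = 0.061.
Then μ = 0.012 − (-0.2533)·0.061 = 0.028.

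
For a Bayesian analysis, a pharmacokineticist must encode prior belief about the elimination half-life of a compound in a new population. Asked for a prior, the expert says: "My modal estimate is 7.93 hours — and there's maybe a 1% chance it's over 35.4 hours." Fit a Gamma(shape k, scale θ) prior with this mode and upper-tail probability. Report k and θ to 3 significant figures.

Gamma(k,θ) with k>1 has mode (k−1)θ, so θ = 7.93/(k−1).
Need P(X < 35.4) = 0.99 with θ tied to k this way. Start at k = 2, θ = 7.93: P(X<35.4) ≈ 0.937.
Too low — raise k to concentrate. Iterating converges to k ≈ 2.81.
Then θ = 7.93/(2.81−1) ≈ 4.38.

k ≈ 2.81, θ ≈ 4.38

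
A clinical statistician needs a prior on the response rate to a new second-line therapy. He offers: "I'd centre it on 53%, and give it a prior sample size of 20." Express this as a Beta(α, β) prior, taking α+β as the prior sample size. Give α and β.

α = 10.6, β = 9.4

Under the effective-sample-size interpretation, Beta(α, β) has prior mean α/(α+β) and prior sample size α+β.
So α+β = 20 and α/(α+β) = 0.53, giving α = 0.53·20 = 10.6 and β = 20 − 10.6 = 9.4.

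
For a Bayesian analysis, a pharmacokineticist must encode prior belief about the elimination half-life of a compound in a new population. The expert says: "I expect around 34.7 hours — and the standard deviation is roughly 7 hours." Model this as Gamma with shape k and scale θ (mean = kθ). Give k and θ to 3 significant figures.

k ≈ 24.6, θ ≈ 1.41

For Gamma(k, scale θ): mean = kθ, variance = kθ², so CV = 1/√k.
CV = SD/mean = 7/34.7 = 0.2017, hence k = 1/CV² = 24.6.
Then θ = mean/k = 34.7/24.6 = 1.41.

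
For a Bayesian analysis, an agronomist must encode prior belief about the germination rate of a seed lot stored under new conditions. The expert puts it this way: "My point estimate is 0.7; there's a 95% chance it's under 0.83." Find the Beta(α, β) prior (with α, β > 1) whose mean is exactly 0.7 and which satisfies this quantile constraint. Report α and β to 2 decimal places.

α ≈ 20.12, β ≈ 8.62

With mean 0.7 fixed, write α = 0.7s, β = 0.3s where s = α+β.
Need P(θ < 0.83) = 0.95 under Beta(0.7s, 0.3s). Normal approximation: (q−m)/√(m(1−m)/s) ≈ z_{0.95} = 1.64, so s ≈ 0.7·0.3·(1.64)²/(0.83−0.7)² = 33.6.
At s = 33.6: P(θ<0.83) ≈ 0.963. Adjusting to match 0.95 gives s ≈ 28.75.
So α = 0.7·28.75 ≈ 20.12, β = 0.3·28.75 ≈ 8.62.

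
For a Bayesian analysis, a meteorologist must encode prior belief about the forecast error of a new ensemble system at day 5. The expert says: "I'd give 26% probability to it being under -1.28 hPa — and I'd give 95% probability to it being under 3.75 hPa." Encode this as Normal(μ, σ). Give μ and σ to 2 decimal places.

μ = 0.13, σ = 2.20

For Normal(μ,σ), the p-quantile is μ + z_p·σ. Here z_{0.26} = -0.6433, z_{0.95} = 1.645.
So -1.28 = μ − 0.6433σ and 3.75 = μ + 1.645σ.
Subtracting: σ = (3.75 − -1.28)/(1.645 − (-0.6433)) = 2.20.
Then μ = -1.28 − (-0.6433)·2.20 = 0.13.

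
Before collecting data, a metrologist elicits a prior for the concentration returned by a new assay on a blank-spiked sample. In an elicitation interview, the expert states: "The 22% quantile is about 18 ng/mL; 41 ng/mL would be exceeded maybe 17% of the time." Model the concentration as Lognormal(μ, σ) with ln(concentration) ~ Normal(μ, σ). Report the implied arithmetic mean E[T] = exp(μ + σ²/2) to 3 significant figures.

If T ~ Lognormal(μ,σ) then ln T ~ Normal(μ,σ), so the p-quantile of ln T is μ + z_p·σ.
ln(18) = 2.89 and ln(41) = 3.714; z_{0.22} = -0.7722, z_{0.83} = 0.9542.
σ = (3.714 − 2.89)/(0.9542 − (-0.7722)) = 0.477.
μ = 2.89 − (-0.7722)·0.477 = 3.259.
E[T] = exp(μ + σ²/2) = exp(3.259 + 0.1137) = 29.1 ng/mL.

E[T] ≈ 29.1 ng/mL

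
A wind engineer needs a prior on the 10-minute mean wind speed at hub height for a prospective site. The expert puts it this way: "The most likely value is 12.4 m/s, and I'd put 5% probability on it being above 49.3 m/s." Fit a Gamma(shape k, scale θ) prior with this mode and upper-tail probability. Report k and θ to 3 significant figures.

k ≈ 2.32, θ ≈ 9.38

Gamma(k,θ) with k>1 has mode (k−1)θ, so θ = 12.4/(k−1).
Need P(X < 49.3) = 0.95 with θ tied to k this way. Start at k = 2, θ = 12.4: P(X<49.3) ≈ 0.907.
Too low — raise k to concentrate. Iterating converges to k ≈ 2.32.
Then θ = 12.4/(2.32−1) ≈ 9.38.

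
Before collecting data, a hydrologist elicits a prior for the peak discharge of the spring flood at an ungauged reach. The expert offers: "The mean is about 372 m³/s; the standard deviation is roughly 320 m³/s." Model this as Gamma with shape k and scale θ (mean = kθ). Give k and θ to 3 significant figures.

k ≈ 1.35, θ ≈ 275

For Gamma(k, scale θ): mean = kθ, variance = kθ², so CV = 1/√k.
CV = SD/mean = 320/372 = 0.8602, hence k = 1/CV² = 1.35.
Then θ = mean/k = 372/1.35 = 275.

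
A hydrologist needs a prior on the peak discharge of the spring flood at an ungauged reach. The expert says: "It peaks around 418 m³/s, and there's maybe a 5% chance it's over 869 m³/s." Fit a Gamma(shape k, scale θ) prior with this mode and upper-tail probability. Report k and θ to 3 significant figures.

Gamma(k,θ) with k>1 has mode (k−1)θ, so θ = 418/(k−1).
Need P(X < 869) = 0.95 with θ tied to k this way. Start at k = 2, θ = 418: P(X<869) ≈ 0.615.
Too low — raise k to concentrate. Iterating converges to k ≈ 6.16.
Then θ = 418/(6.16−1) ≈ 81.

k ≈ 6.16, θ ≈ 81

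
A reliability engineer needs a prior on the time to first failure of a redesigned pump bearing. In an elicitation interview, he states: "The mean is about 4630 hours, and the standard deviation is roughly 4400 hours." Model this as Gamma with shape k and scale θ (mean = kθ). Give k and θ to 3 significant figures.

k ≈ 1.11, θ ≈ 4180

For Gamma(k, scale θ): mean = kθ, variance = kθ², so CV = 1/√k.
CV = SD/mean = 4400/4630 = 0.9503, hence k = 1/CV² = 1.11.
Then θ = mean/k = 4630/1.11 = 4180.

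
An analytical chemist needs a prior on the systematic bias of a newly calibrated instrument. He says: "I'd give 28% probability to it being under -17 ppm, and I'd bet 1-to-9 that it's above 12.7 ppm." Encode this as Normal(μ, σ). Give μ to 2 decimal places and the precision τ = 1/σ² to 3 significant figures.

μ = -7.72, τ = 0.00394

The p-quantile of Normal(μ,σ) is μ + z_p·σ, with z_{0.28} = -0.5828 and z_{0.9} = 1.282.
Eliminate σ: μ = (z₂·x₁ − z₁·x₂)/(z₂ − z₁) = (1.282·-17 − (-0.5828)·12.7)/1.864 = -7.72.
Then σ = (x₂ − x₁)/(z₂ − z₁) = (12.7 − -17)/1.864 = 15.93.
Precision τ = 1/σ² = 1/15.93² = 0.00394.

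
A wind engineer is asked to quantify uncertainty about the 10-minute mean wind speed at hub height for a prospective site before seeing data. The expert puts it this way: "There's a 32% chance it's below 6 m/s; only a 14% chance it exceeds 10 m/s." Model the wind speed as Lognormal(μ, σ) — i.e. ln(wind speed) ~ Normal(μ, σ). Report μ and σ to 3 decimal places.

μ ≈ 1.946, σ ≈ 0.330

If T ~ Lognormal(μ,σ) then ln T ~ Normal(μ,σ), so the p-quantile of ln T is μ + z_p·σ.
ln(6) = 1.792 and ln(10) = 2.303; z_{0.32} = -0.4677, z_{0.86} = 1.08.
σ = (2.303 − 1.792)/(1.08 − (-0.4677)) = 0.330.
μ = 1.792 − (-0.4677)·0.330 = 1.946.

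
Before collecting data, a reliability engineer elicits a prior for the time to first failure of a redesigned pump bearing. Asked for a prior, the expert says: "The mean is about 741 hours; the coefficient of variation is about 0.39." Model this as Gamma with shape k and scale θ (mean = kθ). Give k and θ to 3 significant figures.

k ≈ 6.57, θ ≈ 113

For Gamma(k, scale θ): mean = kθ, variance = kθ², so CV = 1/√k.
CV = 0.39, hence k = 1/CV² = 6.57.
Then θ = mean/k = 741/6.57 = 113.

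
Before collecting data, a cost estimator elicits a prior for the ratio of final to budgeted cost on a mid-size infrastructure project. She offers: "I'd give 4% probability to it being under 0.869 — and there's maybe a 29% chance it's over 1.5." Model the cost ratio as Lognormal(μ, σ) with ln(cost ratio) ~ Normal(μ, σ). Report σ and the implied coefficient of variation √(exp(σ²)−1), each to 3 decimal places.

If T ~ Lognormal(μ,σ) then ln T ~ Normal(μ,σ), so the p-quantile of ln T is μ + z_p·σ.
ln(0.869) = -0.1404 and ln(1.5) = 0.4055; z_{0.04} = -1.751, z_{0.71} = 0.5534.
σ = (0.4055 − -0.1404)/(0.5534 − (-1.751)) = 0.237.
μ = -0.1404 − (-1.751)·0.237 = 0.274.
CV = √(exp(σ²)−1) = √(exp(0.0561)−1) = 0.240.

σ ≈ 0.237, CV ≈ 0.240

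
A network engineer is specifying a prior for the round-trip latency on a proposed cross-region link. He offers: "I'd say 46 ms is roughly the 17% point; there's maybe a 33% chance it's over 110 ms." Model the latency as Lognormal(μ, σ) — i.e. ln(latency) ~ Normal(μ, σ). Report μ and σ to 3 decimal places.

If T ~ Lognormal(μ,σ) then ln T ~ Normal(μ,σ), so the p-quantile of ln T is μ + z_p·σ.
ln(46) = 3.829 and ln(110) = 4.7; z_{0.17} = -0.9542, z_{0.67} = 0.4399.
σ = (4.7 − 3.829)/(0.4399 − (-0.9542)) = 0.625.
μ = 3.829 − (-0.9542)·0.625 = 4.425.

μ ≈ 4.425, σ ≈ 0.625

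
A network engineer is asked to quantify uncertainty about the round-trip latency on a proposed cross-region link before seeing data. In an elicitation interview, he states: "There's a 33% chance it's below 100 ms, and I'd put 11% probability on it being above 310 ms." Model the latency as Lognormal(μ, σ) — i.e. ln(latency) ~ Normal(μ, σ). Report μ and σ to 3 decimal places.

If T ~ Lognormal(μ,σ) then ln T ~ Normal(μ,σ), so the p-quantile of ln T is μ + z_p·σ.
ln(100) = 4.605 and ln(310) = 5.737; z_{0.33} = -0.4399, z_{0.89} = 1.227.
σ = (5.737 − 4.605)/(1.227 − (-0.4399)) = 0.679.
μ = 4.605 − (-0.4399)·0.679 = 4.904.

μ ≈ 4.904, σ ≈ 0.679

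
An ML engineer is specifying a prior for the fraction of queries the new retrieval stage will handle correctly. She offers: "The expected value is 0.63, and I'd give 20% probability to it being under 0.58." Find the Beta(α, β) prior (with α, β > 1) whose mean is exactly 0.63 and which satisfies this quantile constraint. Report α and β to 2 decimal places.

With mean 0.63 fixed, write α = 0.63s, β = 0.37s where s = α+β.
Need P(θ < 0.58) = 0.2 under Beta(0.63s, 0.37s). Normal approximation: (q−m)/√(m(1−m)/s) ≈ z_{0.2} = -0.842, so s ≈ 0.63·0.37·(-0.842)²/(0.58−0.63)² = 66.0.
At s = 66.0: P(θ<0.58) ≈ 0.198. Adjusting to match 0.2 gives s ≈ 65.09.
So α = 0.63·65.09 ≈ 41.01, β = 0.37·65.09 ≈ 24.08.

α ≈ 41.01, β ≈ 24.08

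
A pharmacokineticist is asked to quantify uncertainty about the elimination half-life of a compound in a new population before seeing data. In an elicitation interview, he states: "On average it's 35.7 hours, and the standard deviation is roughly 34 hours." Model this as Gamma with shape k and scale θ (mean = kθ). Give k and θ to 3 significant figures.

k ≈ 1.1, θ ≈ 32.4

For Gamma(k, scale θ): mean = kθ, variance = kθ², so CV = 1/√k.
CV = SD/mean = 34/35.7 = 0.9524, hence k = 1/CV² = 1.1.
Then θ = mean/k = 35.7/1.1 = 32.4.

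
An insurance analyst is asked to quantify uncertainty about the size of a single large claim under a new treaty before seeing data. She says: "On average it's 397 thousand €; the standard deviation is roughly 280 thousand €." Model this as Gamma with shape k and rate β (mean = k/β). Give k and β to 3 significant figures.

For Gamma(k, rate β): mean = k/β, variance = k/β², so CV = 1/√k.
CV = SD/mean = 280/397 = 0.7053, hence k = 1/CV² = 2.01.
Then β = k/mean = 2.01/397 = 0.00506.

k ≈ 2.01, β ≈ 0.00506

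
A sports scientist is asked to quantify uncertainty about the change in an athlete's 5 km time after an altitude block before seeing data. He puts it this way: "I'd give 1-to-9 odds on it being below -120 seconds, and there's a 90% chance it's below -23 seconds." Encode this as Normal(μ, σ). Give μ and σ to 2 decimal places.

μ = -71.50, σ = 37.84

For Normal(μ,σ), the p-quantile is μ + z_p·σ. Here z_{0.1} = -1.282, z_{0.9} = 1.282.
So -120 = μ − 1.282σ and -23 = μ + 1.282σ.
Subtracting: σ = (-23 − -120)/(1.282 − (-1.282)) = 37.84.
Then μ = -120 − (-1.282)·37.84 = -71.50.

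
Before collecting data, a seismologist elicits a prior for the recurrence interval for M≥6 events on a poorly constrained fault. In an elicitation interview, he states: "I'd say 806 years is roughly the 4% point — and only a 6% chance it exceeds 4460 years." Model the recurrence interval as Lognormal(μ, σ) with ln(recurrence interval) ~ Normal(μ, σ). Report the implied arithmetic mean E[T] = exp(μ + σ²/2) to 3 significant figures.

If T ~ Lognormal(μ,σ) then ln T ~ Normal(μ,σ), so the p-quantile of ln T is μ + z_p·σ.
ln(806) = 6.692 and ln(4460) = 8.403; z_{0.04} = -1.751, z_{0.94} = 1.555.
σ = (8.403 − 6.692)/(1.555 − (-1.751)) = 0.518.
μ = 6.692 − (-1.751)·0.518 = 7.598.
E[T] = exp(μ + σ²/2) = exp(7.598 + 0.1339) = 2280 years.

E[T] ≈ 2280 years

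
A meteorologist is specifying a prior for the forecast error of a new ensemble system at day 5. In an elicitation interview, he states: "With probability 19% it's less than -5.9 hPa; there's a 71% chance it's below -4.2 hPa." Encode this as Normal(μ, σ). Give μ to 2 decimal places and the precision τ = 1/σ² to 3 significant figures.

μ = -4.86, τ = 0.709

For Normal(μ,σ), the p-quantile is μ + z_p·σ. Here z_{0.19} = -0.8779, z_{0.71} = 0.5534.
So -5.9 = μ − 0.8779σ and -4.2 = μ + 0.5534σ.
Subtracting: σ = (-4.2 − -5.9)/(0.5534 − (-0.8779)) = 1.19.
Then μ = -5.9 − (-0.8779)·1.19 = -4.86.
Precision τ = 1/σ² = 1/1.188² = 0.709.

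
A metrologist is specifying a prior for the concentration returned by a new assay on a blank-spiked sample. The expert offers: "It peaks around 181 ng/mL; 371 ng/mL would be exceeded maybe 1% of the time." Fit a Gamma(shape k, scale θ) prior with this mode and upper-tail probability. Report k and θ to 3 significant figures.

Gamma(k,θ) with k>1 has mode (k−1)θ, so θ = 181/(k−1).
Need P(X < 371) = 0.99 with θ tied to k this way. Start at k = 2, θ = 181: P(X<371) ≈ 0.607.
Too low — raise k to concentrate. Iterating converges to k ≈ 10.5.
Then θ = 181/(10.5−1) ≈ 19.1.

k ≈ 10.5, θ ≈ 19.1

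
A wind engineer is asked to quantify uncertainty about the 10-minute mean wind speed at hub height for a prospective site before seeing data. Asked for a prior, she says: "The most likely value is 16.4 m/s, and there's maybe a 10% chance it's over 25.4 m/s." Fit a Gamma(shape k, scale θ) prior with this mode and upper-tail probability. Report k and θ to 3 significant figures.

Gamma(k,θ) with k>1 has mode (k−1)θ, so θ = 16.4/(k−1).
Need P(X < 25.4) = 0.9 with θ tied to k this way. Start at k = 2, θ = 16.4: P(X<25.4) ≈ 0.458.
Too low — raise k to concentrate. Iterating converges to k ≈ 10.8.
Then θ = 16.4/(10.8−1) ≈ 1.68.

k ≈ 10.8, θ ≈ 1.68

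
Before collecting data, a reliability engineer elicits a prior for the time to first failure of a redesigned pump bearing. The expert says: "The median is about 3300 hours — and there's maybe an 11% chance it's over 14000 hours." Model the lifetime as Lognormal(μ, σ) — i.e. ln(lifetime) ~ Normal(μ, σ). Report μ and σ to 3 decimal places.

If T ~ Lognormal(μ,σ) then ln T ~ Normal(μ,σ), so the p-quantile of ln T is μ + z_p·σ.
ln(3300) = 8.102 and ln(14000) = 9.547; z_{0.5} = 0, z_{0.89} = 1.227.
σ = (9.547 − 8.102)/(1.227 − (0)) = 1.178.
μ = 8.102 − (0)·1.178 = 8.102.

μ ≈ 8.102, σ ≈ 1.178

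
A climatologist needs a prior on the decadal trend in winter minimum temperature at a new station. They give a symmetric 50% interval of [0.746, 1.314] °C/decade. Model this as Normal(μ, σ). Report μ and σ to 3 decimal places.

μ = 1.030, σ = 0.421

A symmetric 50% interval runs μ ± z·σ with z = 0.6745.
Half-width = 0.284, so σ = 0.284/0.6745 = 0.421.
μ is the interval midpoint, 1.030.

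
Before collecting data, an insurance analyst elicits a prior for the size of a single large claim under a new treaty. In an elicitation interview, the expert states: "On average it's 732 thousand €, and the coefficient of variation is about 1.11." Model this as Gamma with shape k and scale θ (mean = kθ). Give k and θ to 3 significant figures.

k ≈ 0.812, θ ≈ 902

For Gamma(k, scale θ): mean = kθ, variance = kθ², so CV = 1/√k.
CV = 1.11, hence k = 1/CV² = 0.812.
Then θ = mean/k = 732/0.812 = 902.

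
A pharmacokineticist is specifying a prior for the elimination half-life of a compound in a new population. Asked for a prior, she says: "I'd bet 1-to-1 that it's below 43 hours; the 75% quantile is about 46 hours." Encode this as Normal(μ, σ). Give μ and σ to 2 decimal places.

μ = 43.00, σ = 4.45

For Normal(μ,σ), the p-quantile is μ + z_p·σ. Here z_{0.5} = 0, z_{0.75} = 0.6745.
So 43 = μ + 0σ and 46 = μ + 0.6745σ.
Subtracting: σ = (46 − 43)/(0.6745 − (0)) = 4.45.
Then μ = 43 − (0)·4.45 = 43.00.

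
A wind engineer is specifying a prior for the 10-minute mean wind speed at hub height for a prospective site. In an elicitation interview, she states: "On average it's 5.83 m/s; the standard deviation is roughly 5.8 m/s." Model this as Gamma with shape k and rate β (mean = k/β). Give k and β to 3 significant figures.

k ≈ 1.01, β ≈ 0.173

For Gamma(k, rate β): mean = k/β, variance = k/β², so CV = 1/√k.
CV = SD/mean = 5.8/5.83 = 0.9949, hence k = 1/CV² = 1.01.
Then β = k/mean = 1.01/5.83 = 0.173.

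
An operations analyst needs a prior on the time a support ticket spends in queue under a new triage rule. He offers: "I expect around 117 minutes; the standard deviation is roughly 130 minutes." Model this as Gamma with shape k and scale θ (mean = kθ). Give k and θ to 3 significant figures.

For Gamma(k, scale θ): mean = kθ, variance = kθ², so CV = 1/√k.
CV = SD/mean = 130/117 = 1.111, hence k = 1/CV² = 0.81.
Then θ = mean/k = 117/0.81 = 144.

k ≈ 0.81, θ ≈ 144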